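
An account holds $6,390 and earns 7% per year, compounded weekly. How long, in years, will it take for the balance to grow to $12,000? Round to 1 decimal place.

9.0 years

We need (1 + 0.00134615)^(52t) = 1.8779, so 52t = ln 1.8779 / ln 1.001346 ≈ 468.4431.
t ≈ 468.4431/52 = 9.0085 years.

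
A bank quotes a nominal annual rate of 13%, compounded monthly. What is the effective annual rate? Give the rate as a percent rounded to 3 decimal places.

13.803%

EAR = (1 + 13%/12)^12 − 1 = (1 + 0.0108333)^12 − 1.
(1 + 0.0108333)^12 ≈ 1.138032, so EAR ≈ 13.80325%.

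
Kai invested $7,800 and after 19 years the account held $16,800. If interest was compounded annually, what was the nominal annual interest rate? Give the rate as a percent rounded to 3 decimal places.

The 19-period growth factor is 16,800/7,800 = 2.15385.
r = 2.15385^(1/19) − 1 ≈ 0.0412083, i.e. 4.12083%.

4.121%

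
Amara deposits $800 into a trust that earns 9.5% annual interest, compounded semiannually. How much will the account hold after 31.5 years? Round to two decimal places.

$14,886.55

Periodic rate = 9.5%/2 = 0.0475; periods = 2·31.5 = 63.
A = 800·(1 + 0.0475)^63 ≈ 800·18.608184062 ≈ 14,886.5472.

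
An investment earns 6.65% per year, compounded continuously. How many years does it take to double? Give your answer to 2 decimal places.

e^(0.0665t) = 2, so 0.0665t = ln 2 ≈ 0.69315.
t ≈ 0.69315/0.0665 ≈ 10.4233.

10.42 years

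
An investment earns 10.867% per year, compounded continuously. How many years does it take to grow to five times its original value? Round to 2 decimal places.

e^(0.10867t) = 5, so 0.10867t = ln 5 ≈ 1.6094.
t ≈ 1.6094/0.10867 ≈ 14.8103.

14.81 years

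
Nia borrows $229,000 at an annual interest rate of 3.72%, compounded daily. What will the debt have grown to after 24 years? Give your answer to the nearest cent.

$559,182.84

Periodic rate = 3.72%/365 = 0.000101918; periods = 365·24 = 8760.
A = 229,000·(1 + 0.0372/365)^8760 ≈ 229,000·2.44184647944 ≈ 559,182.8438.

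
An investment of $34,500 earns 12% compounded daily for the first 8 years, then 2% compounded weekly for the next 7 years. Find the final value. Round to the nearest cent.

$103,624.59

Phase 1: 34,500·(1 + 0.12/365)^2920 ≈ 90,089.3135.
Phase 2: 90,089.3135·(1 + 0.02/52)^364 ≈ 103,624.5877.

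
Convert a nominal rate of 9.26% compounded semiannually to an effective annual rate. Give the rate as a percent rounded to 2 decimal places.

9.47%

EAR = (1 + 9.26%/2)^2 − 1 = (1 + 0.0463)^2 − 1.
(1 + 0.0463)^2 ≈ 1.094744, so EAR ≈ 9.47437%.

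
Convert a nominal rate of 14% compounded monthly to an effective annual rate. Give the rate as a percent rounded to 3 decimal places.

One year is 12 periods at 0.0116667 each: (1 + 0.0116667)^12 ≈ 1.149342.
EAR = 1.149342 − 1 ≈ 14.93420%.

14.934%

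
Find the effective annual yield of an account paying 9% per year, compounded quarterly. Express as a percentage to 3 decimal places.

EAR = (1 + 9%/4)^4 − 1 = (1 + 0.0225)^4 − 1.
(1 + 0.0225)^4 ≈ 1.093083, so EAR ≈ 9.30833%.

9.308%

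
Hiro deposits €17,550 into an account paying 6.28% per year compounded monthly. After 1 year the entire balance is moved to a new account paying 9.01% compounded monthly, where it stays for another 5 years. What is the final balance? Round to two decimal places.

Phase 1: 17,550·(1 + 0.0628/12)^12 ≈ 18,684.4232.
Phase 2: 18,684.4232·(1 + 0.0901/12)^60 ≈ 29,268.3685.

€29,268.37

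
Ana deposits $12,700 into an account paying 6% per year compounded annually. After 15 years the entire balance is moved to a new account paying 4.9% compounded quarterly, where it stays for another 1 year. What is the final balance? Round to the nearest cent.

$31,955.30

Phase 1: 12,700·(1 + 0.06)^15 ≈ 30,436.2891.
Phase 2: 30,436.2891·(1 + 0.01225)^4 ≈ 31,955.2958.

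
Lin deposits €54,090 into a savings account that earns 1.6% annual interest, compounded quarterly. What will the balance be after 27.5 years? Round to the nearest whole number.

Periodic rate = 1.6%/4 = 0.004; periods = 4·27.5 = 110.
A = 54,090·(1 + 0.004)^110 ≈ 54,090·1.5513450668 ≈ 83,912.2547.

€83,912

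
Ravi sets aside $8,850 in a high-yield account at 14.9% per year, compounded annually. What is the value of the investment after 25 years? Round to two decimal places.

$285,065.06

Annual rate = 14.9% = 0.149; years = 25.
A = 8,850·(1 + 0.149)^25 ≈ 8,850·32.2107411066 ≈ 285,065.0588.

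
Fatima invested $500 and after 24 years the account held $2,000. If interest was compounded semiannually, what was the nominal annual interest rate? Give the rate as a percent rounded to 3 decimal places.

5.860%

(1 + r/2)^48 = 2,000/500 = 4.
1 + r/2 = 4^(1/48) ≈ 1.029302, so r/2 ≈ 0.0293022.
r ≈ 2·0.0293022 = 5.86045%.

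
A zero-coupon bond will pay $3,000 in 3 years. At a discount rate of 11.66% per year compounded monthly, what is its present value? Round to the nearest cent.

$2,118.06

Growth factor = (1 + 0.1166/12)^36 ≈ 1.416390146.
P = 3,000/1.416390146 ≈ 2,118.0605.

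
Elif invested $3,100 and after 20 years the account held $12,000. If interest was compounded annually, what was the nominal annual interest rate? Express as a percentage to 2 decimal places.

The 20-period growth factor is 12,000/3,100 = 3.87097.
r = 3.87097^(1/20) − 1 ≈ 0.0700177, i.e. 7.00177%.

7.00%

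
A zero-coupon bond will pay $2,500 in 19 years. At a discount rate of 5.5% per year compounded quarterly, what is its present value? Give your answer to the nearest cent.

Growth factor = (1 + 0.01375)^76 ≈ 2.823227714.
P = 2,500/2.823227714 ≈ 885.5113.

$885.51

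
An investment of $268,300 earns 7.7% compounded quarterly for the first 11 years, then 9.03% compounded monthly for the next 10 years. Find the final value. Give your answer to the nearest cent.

$1,526,413.17

Phase 1: 268,300·(1 + 0.01925)^44 ≈ 620,829.5186.
Phase 2: 620,829.5186·(1 + 0.007525)^120 ≈ 1,526,413.1691.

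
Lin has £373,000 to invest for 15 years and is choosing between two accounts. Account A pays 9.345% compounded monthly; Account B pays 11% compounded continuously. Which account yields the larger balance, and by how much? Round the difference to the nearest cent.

Account B, by £435,169.83

Account A growth factor: (1 + 0.0077875)^180 ≈ 4.040304691869; balance ≈ 1,507,033.6501.
Account B growth factor: e^(0.11·15) = e^1.65 ≈ 5.20697982718; balance ≈ 1,942,203.4755.
Account B is larger by 435,169.8255.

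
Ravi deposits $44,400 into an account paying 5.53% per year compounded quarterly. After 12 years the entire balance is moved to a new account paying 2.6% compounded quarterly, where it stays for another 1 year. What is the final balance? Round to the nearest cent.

Phase 1: 44,400·(1 + 0.013825)^48 ≈ 85,823.6130.
Phase 2: 85,823.6130·(1 + 0.0065)^4 ≈ 88,076.8777.

$88,076.88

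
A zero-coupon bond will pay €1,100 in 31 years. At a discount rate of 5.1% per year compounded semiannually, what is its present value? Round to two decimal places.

€230.88

Growth factor = (1 + 0.0255)^62 ≈ 4.764432864.
P = 1,100/4.764432864 ≈ 230.8774.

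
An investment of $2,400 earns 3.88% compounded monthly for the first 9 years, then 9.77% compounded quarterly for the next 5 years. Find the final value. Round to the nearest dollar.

Phase 1: 2,400·(1 + 0.0388/12)^108 ≈ 3,401.1221.
Phase 2: 3,401.1221·(1 + 0.024425)^20 ≈ 5,510.9389.

$5,511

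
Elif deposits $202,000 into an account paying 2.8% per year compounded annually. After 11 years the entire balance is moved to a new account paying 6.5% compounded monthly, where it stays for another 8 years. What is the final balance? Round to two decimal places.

After 11 years at 2.8%: 202,000 × 1.35495309482 ≈ 273,700.5252.
Then 8 years at 6.5%: 273,700.5252 × 1.67966896901 ≈ 459,726.2789.

$459,726.28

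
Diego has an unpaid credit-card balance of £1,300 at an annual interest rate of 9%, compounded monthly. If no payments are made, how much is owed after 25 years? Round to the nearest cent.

£12,230.94

Periodic rate = 9%/12 = 0.0075; periods = 12·25 = 300.
A = 1,300·(1 + 0.0075)^300 ≈ 1,300·9.4084145299 ≈ 12,230.9389.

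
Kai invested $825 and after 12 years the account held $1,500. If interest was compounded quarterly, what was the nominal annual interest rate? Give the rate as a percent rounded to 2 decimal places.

(1 + r/4)^48 = 1,500/825 = 1.81818.
1 + r/4 = 1.81818^(1/48) ≈ 1.012533, so r/4 ≈ 0.0125328.
r ≈ 4·0.0125328 = 5.01313%.

5.01%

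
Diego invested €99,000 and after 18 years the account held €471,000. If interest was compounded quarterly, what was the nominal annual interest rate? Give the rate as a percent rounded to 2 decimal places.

8.76%

(1 + r/4)^72 = 471,000/99,000 = 4.75758.
1 + r/4 = 4.75758^(1/72) ≈ 1.021899, so r/4 ≈ 0.0218994.
r ≈ 4·0.0218994 = 8.75975%.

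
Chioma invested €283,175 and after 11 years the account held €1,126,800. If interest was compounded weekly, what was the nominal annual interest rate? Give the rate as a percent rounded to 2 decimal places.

12.57%

(1 + r/52)^572 = 1,126,800/283,175 = 3.97916.
1 + r/52 = 3.97916^(1/572) ≈ 1.002417, so r/52 ≈ 0.00241738.
r ≈ 52·0.00241738 = 12.57037%.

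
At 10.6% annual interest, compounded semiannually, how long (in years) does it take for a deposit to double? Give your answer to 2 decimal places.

(1 + 0.053)^(2t) = 2.
2t = ln 2 / ln(1 + 0.053) ≈ 0.69315/0.0516432 ≈ 13.4218.
t ≈ 6.7109.

6.71 years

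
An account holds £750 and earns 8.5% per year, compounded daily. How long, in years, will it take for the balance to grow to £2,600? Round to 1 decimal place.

14.6 years

(1 + 0.000232877)^(365t) = 2,600/750 = 3.4667.
365t·ln(1 + 0.000232877) = ln(3.4667); 365t = 1.2432/0.00023285 ≈ 5339.0408.
t ≈ 14.6275 years.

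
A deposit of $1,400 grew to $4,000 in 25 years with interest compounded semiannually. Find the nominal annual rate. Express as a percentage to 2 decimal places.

4.24%

(1 + r/2)^50 = 4,000/1,400 = 2.85714.
1 + r/2 = 2.85714^(1/50) ≈ 1.021218, so r/2 ≈ 0.0212184.
r ≈ 2·0.0212184 = 4.24368%.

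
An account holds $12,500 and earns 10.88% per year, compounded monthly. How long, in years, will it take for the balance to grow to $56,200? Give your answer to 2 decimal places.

(1 + 0.00906667)^(12t) = 56,200/12,500 = 4.496.
12t·ln(1 + 0.00906667) = ln(4.496); 12t = 1.5032/0.00902581 ≈ 166.5433.
t ≈ 13.8786 years.

13.88 years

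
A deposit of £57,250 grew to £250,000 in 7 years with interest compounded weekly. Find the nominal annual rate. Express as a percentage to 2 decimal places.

21.10%

The 364-period growth factor is 250,000/57,250 = 4.36681.
r/52 = 4.36681^(1/364) − 1 ≈ 0.00405775, so r ≈ 52·0.00405775 = 21.10031%.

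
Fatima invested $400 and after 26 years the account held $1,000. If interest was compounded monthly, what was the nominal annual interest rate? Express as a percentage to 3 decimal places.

3.529%

(1 + r/12)^312 = 1,000/400 = 2.5.
1 + r/12 = 2.5^(1/312) ≈ 1.002941, so r/12 ≈ 0.00294115.
r ≈ 12·0.00294115 = 3.52938%.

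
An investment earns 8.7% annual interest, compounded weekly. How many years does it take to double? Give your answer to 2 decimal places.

(1 + 0.00167308)^(52t) = 2.
52t = ln 2 / ln(1 + 0.00167308) ≈ 0.69315/0.00167168 ≈ 414.6413.
t ≈ 7.9739.

7.97 years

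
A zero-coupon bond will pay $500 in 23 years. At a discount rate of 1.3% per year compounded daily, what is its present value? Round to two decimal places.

Periodic rate = 1.3%/365 = 0.0000356164; 8395 periods.
P = 500/(1 + 0.013/365)^8395 ≈ 500/1.34850244 ≈ 370.7817.

$370.78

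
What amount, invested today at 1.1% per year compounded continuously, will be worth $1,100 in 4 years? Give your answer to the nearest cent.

P = A·e^(−rt) = 1,100·e^(−0.044).
e^(−0.044) ≈ 0.9569539575, so P ≈ 1,052.6494.

$1,052.65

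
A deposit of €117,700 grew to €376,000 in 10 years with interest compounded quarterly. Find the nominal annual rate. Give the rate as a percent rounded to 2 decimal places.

The 40-period growth factor is 376,000/117,700 = 3.19456.
r/4 = 3.19456^(1/40) − 1 ≈ 0.0294619, so r ≈ 4·0.0294619 = 11.78477%.

11.78%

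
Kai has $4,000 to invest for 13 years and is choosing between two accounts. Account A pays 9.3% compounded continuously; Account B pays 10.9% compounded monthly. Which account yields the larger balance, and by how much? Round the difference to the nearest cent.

Account B, by $2,993.18

Account A growth factor: e^(0.093·13) = e^1.209 ≈ 3.3501328441; balance ≈ 13,400.5314.
Account B growth factor: (1 + 0.109/12)^156 ≈ 4.0984266884; balance ≈ 16,393.7068.
Account B is larger by 2,993.1754.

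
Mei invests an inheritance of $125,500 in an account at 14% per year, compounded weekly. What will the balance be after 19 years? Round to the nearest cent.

$1,787,782.68

Periodic rate = 14%/52 = 0.00269231; periods = 52·19 = 988.
A = 125,500·(1 + 0.14/52)^988 ≈ 125,500·14.24528030008 ≈ 1,787,782.6777.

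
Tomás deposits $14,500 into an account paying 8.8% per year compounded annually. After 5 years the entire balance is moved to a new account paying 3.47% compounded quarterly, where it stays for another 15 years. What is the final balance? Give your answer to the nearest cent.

$37,118.28

After 5 years at 8.8%: 14,500 × 1.524559845 ≈ 22,106.1178.
Then 15 years at 3.47%: 22,106.1178 × 1.6790955809 ≈ 37,118.2846.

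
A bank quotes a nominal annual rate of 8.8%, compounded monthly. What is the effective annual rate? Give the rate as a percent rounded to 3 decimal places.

9.164%

One year is 12 periods at 0.00733333 each: (1 + 0.00733333)^12 ≈ 1.091638.
EAR = 1.091638 − 1 ≈ 9.16375%.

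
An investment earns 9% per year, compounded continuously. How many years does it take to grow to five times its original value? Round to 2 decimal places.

e^(0.09t) = 5, so 0.09t = ln 5 ≈ 1.6094.
t ≈ 1.6094/0.09 ≈ 17.8826.

17.88 years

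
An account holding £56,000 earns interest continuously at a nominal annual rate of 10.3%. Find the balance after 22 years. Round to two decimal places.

A = P·e^(rt) = 56,000·e^(0.103·22) = 56,000·e^2.266.
e^2.266 ≈ 9.64076054288, so A ≈ 539,882.5904.

£539,882.59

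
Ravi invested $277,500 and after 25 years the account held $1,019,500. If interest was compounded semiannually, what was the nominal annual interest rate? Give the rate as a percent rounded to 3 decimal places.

5.273%

(1 + r/2)^50 = 1,019,500/277,500 = 3.67387.
1 + r/2 = 3.67387^(1/50) ≈ 1.026367, so r/2 ≈ 0.0263665.
r ≈ 2·0.0263665 = 5.27331%.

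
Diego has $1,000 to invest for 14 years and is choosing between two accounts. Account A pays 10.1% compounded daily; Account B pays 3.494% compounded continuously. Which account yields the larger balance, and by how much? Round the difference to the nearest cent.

Account A, by $2,480.62

A: (1 + 0.101/365)^5110 ≈ 4.111567738, so 1,000 × 4.111567738 ≈ 4,111.5677.
B: e^(0.03494·14) = e^0.48916 ≈ 1.63094565, so 1,000 × 1.63094565 ≈ 1,630.9457.
Difference ≈ 2,480.6221 in favor of A.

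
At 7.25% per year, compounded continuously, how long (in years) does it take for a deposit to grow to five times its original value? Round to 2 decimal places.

e^(0.0725t) = 5, so 0.0725t = ln 5 ≈ 1.6094.
t ≈ 1.6094/0.0725 ≈ 22.1991.

22.20 years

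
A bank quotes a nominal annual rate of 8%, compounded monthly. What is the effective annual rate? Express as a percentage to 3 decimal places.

One year is 12 periods at 0.00666667 each: (1 + 0.00666667)^12 ≈ 1.083.
EAR = 1.083 − 1 ≈ 8.29995%.

8.300%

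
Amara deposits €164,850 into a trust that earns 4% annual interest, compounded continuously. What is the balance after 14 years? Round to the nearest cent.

€288,598.36

A = P·e^(rt) = 164,850·e^(0.04·14) = 164,850·e^0.56.
e^0.56 ≈ 1.7506725003, so A ≈ 288,598.3617.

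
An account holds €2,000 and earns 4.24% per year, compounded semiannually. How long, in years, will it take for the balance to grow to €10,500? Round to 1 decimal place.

We need (1 + 0.0212)^(2t) = 5.25, so 2t = ln 5.25 / ln 1.0212 ≈ 79.0445.
t ≈ 79.0445/2 = 39.5223 years.

39.5 years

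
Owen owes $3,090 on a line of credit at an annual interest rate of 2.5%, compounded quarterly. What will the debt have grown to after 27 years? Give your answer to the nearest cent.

Growth factor = (1 + 0.00625)^108 ≈ 1.959911606.
A ≈ 3,090 × 1.959911606 ≈ 6,056.1269.

$6,056.13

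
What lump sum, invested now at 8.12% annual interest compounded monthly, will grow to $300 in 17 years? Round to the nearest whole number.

Growth factor = (1 + 0.0812/12)^204 ≈ 3.95804655.
P = 300/3.95804655 ≈ 75.7950.

$76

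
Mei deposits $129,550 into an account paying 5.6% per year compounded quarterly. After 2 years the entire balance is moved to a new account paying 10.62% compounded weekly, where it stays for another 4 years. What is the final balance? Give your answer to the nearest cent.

After 2 years at 5.6%: 129,550 × 1.11764438345 ≈ 144,790.8299.
Then 4 years at 10.62%: 144,790.8299 × 1.52862219502 ≈ 221,330.4762.

$221,330.48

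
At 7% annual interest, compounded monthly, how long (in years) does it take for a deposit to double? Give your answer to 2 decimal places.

(1 + 0.00583333)^(12t) = 2.
12t = ln 2 / ln(1 + 0.00583333) ≈ 0.69315/0.00581639 ≈ 119.1715.
t ≈ 9.9310.

9.93 years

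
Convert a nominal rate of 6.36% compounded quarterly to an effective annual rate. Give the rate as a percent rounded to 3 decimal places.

EAR = (1 + 6.36%/4)^4 − 1 = (1 + 0.0159)^4 − 1.
(1 + 0.0159)^4 ≈ 1.065133, so EAR ≈ 6.51330%.

6.513%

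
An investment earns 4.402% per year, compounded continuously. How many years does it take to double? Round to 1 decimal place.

15.7 years

e^(0.04402t) = 2, so 0.04402t = ln 2 ≈ 0.69315.
t ≈ 0.69315/0.04402 ≈ 15.7462.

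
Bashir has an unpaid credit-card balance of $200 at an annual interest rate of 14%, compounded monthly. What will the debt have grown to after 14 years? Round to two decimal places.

Periodic rate = 14%/12 = 0.0116667; periods = 12·14 = 168.
A = 200·(1 + 0.14/12)^168 ≈ 200·7.019239099 ≈ 1,403.8478.

$1,403.85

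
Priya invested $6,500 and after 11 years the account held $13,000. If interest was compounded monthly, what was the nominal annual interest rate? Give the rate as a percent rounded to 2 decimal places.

The 132-period growth factor is 13,000/6,500 = 2.
r/12 = 2^(1/132) − 1 ≈ 0.00526493, so r ≈ 12·0.00526493 = 6.31791%.

6.32%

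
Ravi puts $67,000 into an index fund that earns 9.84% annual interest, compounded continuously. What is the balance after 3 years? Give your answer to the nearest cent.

A = P·e^(rt) = 67,000·e^(0.0984·3) = 67,000·e^0.2952.
e^0.2952 ≈ 1.3433950108, so A ≈ 90,007.4657.

$90,007.47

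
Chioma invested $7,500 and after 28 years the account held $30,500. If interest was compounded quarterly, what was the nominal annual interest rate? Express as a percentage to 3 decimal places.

The 112-period growth factor is 30,500/7,500 = 4.06667.
r/4 = 4.06667^(1/112) − 1 ≈ 0.012604, so r ≈ 4·0.012604 = 5.04159%.

5.042%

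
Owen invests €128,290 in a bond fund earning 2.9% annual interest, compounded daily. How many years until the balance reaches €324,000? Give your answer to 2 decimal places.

We need (1 + 0.0000794521)^(365t) = 2.5255, so 365t = ln 2.5255 / ln 1.000079 ≈ 11660.9570.
t ≈ 11660.9570/365 = 31.9478 years.

31.95 years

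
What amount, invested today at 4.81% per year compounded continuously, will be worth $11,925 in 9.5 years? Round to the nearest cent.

$7,551.05

P = A·e^(−rt) = 11,925·e^(−0.45695).
e^(−0.45695) ≈ 0.63321199987, so P ≈ 7,551.0531.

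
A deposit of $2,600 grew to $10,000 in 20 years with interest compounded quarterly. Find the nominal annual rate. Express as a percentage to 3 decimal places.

The 80-period growth factor is 10,000/2,600 = 3.84615.
r/4 = 3.84615^(1/80) − 1 ≈ 0.016981, so r ≈ 4·0.016981 = 6.79239%.

6.792%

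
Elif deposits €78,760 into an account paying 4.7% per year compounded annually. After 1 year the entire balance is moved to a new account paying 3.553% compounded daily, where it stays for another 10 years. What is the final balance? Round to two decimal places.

€117,638.56

Phase 1: 78,760·(1 + 0.047)^1 ≈ 82,461.7200.
Phase 2: 82,461.7200·(1 + 0.03553/365)^3650 ≈ 117,638.5625.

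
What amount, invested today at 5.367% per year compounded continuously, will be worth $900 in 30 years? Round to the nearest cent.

P = A·e^(−rt) = 900·e^(−1.6101).
e^(−1.6101) ≈ 0.199867626, so P ≈ 179.8809.

$179.88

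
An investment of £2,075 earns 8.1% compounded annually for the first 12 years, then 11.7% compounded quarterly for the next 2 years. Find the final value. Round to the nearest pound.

£6,654

After 12 years at 8.1%: 2,075 × 2.546292715 ≈ 5,283.5574.
Then 2 years at 11.7%: 5,283.5574 × 1.259409617 ≈ 6,654.1630.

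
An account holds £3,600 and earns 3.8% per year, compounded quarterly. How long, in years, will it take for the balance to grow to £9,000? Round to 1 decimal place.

24.2 years

We need (1 + 0.0095)^(4t) = 2.5, so 4t = ln 2.5 / ln 1.0095 ≈ 96.9091.
t ≈ 96.9091/4 = 24.2273 years.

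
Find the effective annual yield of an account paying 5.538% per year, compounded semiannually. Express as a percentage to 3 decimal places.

5.615%

EAR = (1 + 5.538%/2)^2 − 1 = (1 + 0.02769)^2 − 1.
(1 + 0.02769)^2 ≈ 1.056147, so EAR ≈ 5.61467%.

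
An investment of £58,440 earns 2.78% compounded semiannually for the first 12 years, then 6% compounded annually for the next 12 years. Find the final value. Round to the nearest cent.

After 12 years at 2.78%: 58,440 × 1.39278138391 ≈ 81,394.1441.
Then 12 years at 6%: 81,394.1441 × 2.01219647184 ≈ 163,781.0095.

£163,781.01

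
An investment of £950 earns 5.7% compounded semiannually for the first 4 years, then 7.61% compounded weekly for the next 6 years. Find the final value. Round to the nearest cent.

£1,877.21

Phase 1: 950·(1 + 0.0285)^8 ≈ 1,189.4823.
Phase 2: 1,189.4823·(1 + 0.0761/52)^312 ≈ 1,877.2057.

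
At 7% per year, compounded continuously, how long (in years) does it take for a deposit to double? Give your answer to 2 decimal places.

e^(0.07t) = 2, so 0.07t = ln 2 ≈ 0.69315.
t ≈ 0.69315/0.07 ≈ 9.9021.

9.90 years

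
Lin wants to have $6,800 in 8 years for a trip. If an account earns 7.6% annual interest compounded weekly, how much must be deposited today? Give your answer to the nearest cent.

$3,703.83

Periodic rate = 7.6%/52 = 0.00146154; 416 periods.
P = 6,800/(1 + 0.076/52)^416 ≈ 6,800/1.835939106 ≈ 3,703.8265.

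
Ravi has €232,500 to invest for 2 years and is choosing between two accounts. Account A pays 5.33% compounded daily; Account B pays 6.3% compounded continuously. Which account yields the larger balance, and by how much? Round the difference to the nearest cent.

Account B, by €5,068.89

Account A growth factor: (1 + 0.0533/365)^730 ≈ 1.11248051188; balance ≈ 258,651.7190.
Account B growth factor: e^(0.063·2) = e^0.126 ≈ 1.13428216828; balance ≈ 263,720.6041.
Account B is larger by 5,068.8851.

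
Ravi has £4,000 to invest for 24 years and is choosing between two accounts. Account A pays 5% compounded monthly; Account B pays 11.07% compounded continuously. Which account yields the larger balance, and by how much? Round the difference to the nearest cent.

Account B, by £43,755.06

A: (1 + 0.05/12)^288 ≈ 3.3118499244, so 4,000 × 3.3118499244 ≈ 13,247.3997.
B: e^(0.1107·24) = e^2.6568 ≈ 14.250614093, so 4,000 × 14.250614093 ≈ 57,002.4564.
Difference ≈ 43,755.0567 in favor of B.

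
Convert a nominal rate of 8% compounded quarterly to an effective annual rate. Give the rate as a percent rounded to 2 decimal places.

EAR = (1 + 8%/4)^4 − 1 = (1 + 0.02)^4 − 1.
(1 + 0.02)^4 ≈ 1.082432, so EAR ≈ 8.24322%.

8.24%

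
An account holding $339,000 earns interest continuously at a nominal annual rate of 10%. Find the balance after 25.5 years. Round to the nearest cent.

$4,341,608.18

A = P·e^(rt) = 339,000·e^(0.1·25.5) = 339,000·e^2.55.
e^2.55 ≈ 12.80710378266, so A ≈ 4,341,608.1823.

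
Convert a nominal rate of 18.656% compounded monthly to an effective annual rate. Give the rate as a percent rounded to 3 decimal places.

One year is 12 periods at 0.0155467 each: (1 + 0.0155467)^12 ≈ 1.203368.
EAR = 1.203368 − 1 ≈ 20.33684%.

20.337%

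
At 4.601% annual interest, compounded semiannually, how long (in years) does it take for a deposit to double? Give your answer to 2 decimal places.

(1 + 0.023005)^(2t) = 2.
2t = ln 2 / ln(1 + 0.023005) ≈ 0.69315/0.0227444 ≈ 30.4755.
t ≈ 15.2378.

15.24 years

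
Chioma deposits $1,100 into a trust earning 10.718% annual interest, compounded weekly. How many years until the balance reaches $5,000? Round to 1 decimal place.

14.1 years

(1 + 0.00206115)^(52t) = 5,000/1,100 = 4.5455.
52t·ln(1 + 0.00206115) = ln(4.5455); 52t = 1.5141/0.00205903 ≈ 735.3588.
t ≈ 14.1415 years.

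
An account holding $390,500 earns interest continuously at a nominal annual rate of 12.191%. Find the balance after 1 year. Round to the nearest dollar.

A = P·e^(rt) = 390,500·e^(0.12191·1) = 390,500·e^0.12191.
e^0.12191 ≈ 1.12965242849, so A ≈ 441,129.2733.

$441,129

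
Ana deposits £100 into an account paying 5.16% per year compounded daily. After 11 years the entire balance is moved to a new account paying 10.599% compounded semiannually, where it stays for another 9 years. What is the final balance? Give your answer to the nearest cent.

£446.85

After 11 years at 5.16%: 100 × 1.76395753 ≈ 176.3958.
Then 9 years at 10.599%: 176.3958 × 2.53322381 ≈ 446.8499.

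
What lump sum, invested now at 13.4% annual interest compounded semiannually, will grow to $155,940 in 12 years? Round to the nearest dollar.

$32,886

Periodic rate = 13.4%/2 = 0.067; 24 periods.
P = 155,940/(1 + 0.067)^24 ≈ 155,940/4.74183094136 ≈ 32,886.0311.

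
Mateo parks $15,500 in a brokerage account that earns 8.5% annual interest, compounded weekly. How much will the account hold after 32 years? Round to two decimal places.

$234,773.06

Periodic rate = 8.5%/52 = 0.00163462; periods = 52·32 = 1664.
A = 15,500·(1 + 0.085/52)^1664 ≈ 15,500·15.1466493533 ≈ 234,773.0650.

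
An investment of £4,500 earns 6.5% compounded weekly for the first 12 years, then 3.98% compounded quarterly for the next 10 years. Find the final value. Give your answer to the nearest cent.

After 12 years at 6.5%: 4,500 × 2.1804099419 ≈ 9,811.8447.
Then 10 years at 3.98%: 9,811.8447 × 1.4859183329 ≈ 14,579.6000.

£14,579.60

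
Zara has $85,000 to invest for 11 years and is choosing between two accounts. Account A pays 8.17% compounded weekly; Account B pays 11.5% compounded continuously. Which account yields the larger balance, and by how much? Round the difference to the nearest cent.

A: (1 + 0.0817/52)^572 ≈ 2.4546759108, so 85,000 × 2.4546759108 ≈ 208,647.4524.
B: e^(0.115·11) = e^1.265 ≈ 3.54309273611, so 85,000 × 3.54309273611 ≈ 301,162.8826.
Difference ≈ 92,515.4302 in favor of B.

Account B, by $92,515.43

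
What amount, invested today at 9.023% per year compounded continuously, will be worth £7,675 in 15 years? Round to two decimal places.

P = A·e^(−rt) = 7,675·e^(−1.35345).
e^(−1.35345) ≈ 0.2583474228, so P ≈ 1,982.8165.

£1,982.82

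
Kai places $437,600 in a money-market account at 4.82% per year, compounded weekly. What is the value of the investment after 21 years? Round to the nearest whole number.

Periodic rate = 4.82%/52 = 0.000926923; periods = 52·21 = 1092.
A = 437,600·(1 + 0.0482/52)^1092 ≈ 437,600·2.750358244494 ≈ 1,203,556.7678.

$1,203,557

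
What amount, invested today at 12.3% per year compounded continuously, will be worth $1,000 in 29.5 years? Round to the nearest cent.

P = A·e^(−rt) = 1,000·e^(−3.6285).
e^(−3.6285) ≈ 0.0265559885, so P ≈ 26.5560.

$26.56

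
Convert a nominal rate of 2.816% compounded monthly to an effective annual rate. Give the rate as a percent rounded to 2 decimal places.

One year is 12 periods at 0.00234667 each: (1 + 0.00234667)^12 ≈ 1.028526.
EAR = 1.028526 − 1 ≈ 2.85263%.

2.85%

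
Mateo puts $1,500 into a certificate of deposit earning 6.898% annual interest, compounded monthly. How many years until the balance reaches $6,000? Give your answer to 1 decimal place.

We need (1 + 0.00574833)^(12t) = 4, so 12t = ln 4 / ln 1.005748 ≈ 241.8571.
t ≈ 241.8571/12 = 20.1548 years.

20.2 years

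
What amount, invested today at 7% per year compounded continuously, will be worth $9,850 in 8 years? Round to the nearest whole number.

$5,626

P = A·e^(−rt) = 9,850·e^(−0.56).
e^(−0.56) ≈ 0.5712090638, so P ≈ 5,626.4093.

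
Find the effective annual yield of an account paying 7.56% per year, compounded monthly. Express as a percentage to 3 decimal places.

7.828%

EAR = (1 + 7.56%/12)^12 − 1 = (1 + 0.0063)^12 − 1.
(1 + 0.0063)^12 ≈ 1.078275, so EAR ≈ 7.82753%.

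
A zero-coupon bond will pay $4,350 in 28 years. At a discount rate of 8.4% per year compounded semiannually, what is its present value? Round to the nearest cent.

$434.41

Growth factor = (1 + 0.042)^56 ≈ 10.01364664.
P = 4,350/10.01364664 ≈ 434.4072.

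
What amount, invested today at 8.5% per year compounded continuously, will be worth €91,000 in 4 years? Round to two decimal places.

€64,771.10

P = A·e^(−rt) = 91,000·e^(−0.34).
e^(−0.34) ≈ 0.71177032276, so P ≈ 64,771.0994.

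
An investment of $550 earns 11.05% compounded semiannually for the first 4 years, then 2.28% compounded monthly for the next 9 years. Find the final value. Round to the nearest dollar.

$1,038

Phase 1: 550·(1 + 0.05525)^8 ≈ 845.6791.
Phase 2: 845.6791·(1 + 0.0019)^108 ≈ 1,038.0977.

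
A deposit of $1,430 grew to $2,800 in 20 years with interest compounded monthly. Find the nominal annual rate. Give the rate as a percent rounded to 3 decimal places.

The 240-period growth factor is 2,800/1,430 = 1.95804.
r/12 = 1.95804^(1/240) − 1 ≈ 0.00280369, so r ≈ 12·0.00280369 = 3.36443%.

3.364%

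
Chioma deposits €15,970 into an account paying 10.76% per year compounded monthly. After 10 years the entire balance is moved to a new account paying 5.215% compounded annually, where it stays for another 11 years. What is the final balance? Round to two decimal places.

After 10 years at 10.76%: 15,970 × 2.9188934179 ≈ 46,614.7279.
Then 11 years at 5.215%: 46,614.7279 × 1.7492595546 ≈ 81,541.2581.

€81,541.26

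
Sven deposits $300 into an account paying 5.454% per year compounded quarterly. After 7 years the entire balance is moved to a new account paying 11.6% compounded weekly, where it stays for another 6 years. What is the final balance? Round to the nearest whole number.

$878

After 7 years at 5.454%: 300 × 1.46111616 ≈ 438.3348.
Then 6 years at 11.6%: 438.3348 × 2.00415965 ≈ 878.4930.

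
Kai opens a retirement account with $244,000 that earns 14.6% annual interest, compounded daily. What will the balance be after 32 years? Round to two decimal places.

$26,062,012.53

Periodic rate = 14.6%/365 = 0.0004; periods = 365·32 = 11680.
A = 244,000·(1 + 0.0004)^11680 ≈ 244,000·106.81152675268 ≈ 26,062,012.5277.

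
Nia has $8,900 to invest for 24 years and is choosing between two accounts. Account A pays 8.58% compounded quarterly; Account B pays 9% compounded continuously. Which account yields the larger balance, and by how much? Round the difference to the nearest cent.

A: (1 + 0.02145)^96 ≈ 7.6708382538, so 8,900 × 7.6708382538 ≈ 68,270.4605.
B: e^(0.09·24) = e^2.16 ≈ 8.6711376585, so 8,900 × 8.6711376585 ≈ 77,173.1252.
Difference ≈ 8,902.6647 in favor of B.

Account B, by $8,902.66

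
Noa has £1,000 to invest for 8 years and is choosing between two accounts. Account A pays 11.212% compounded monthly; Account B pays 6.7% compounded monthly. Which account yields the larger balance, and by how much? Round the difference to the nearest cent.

Account A, by £735.34

Account A growth factor: (1 + 0.11212/12)^96 ≈ 2.441946876; balance ≈ 2,441.9469.
Account B growth factor: (1 + 0.067/12)^96 ≈ 1.706610455; balance ≈ 1,706.6105.
Account A is larger by 735.3364.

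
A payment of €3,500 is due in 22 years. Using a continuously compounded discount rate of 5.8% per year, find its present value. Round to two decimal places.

€977.03

P = A·e^(−rt) = 3,500·e^(−1.276).
e^(−1.276) ≈ 0.2791516769, so P ≈ 977.0309.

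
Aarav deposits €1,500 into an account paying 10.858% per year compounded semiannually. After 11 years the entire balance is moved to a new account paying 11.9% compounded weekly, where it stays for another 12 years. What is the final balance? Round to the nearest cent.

€19,983.76

After 11 years at 10.858%: 1,500 × 3.1997932584 ≈ 4,799.6899.
Then 12 years at 11.9%: 4,799.6899 × 4.1635518789 ≈ 19,983.7578.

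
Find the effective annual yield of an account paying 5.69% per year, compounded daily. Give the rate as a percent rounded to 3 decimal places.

5.855%

One year is 365 periods at 0.00015589 each: (1 + 0.00015589)^365 ≈ 1.058545.
EAR = 1.058545 − 1 ≈ 5.85453%.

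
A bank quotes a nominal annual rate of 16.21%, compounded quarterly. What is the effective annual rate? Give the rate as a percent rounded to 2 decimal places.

EAR = (1 + 16.21%/4)^4 − 1 = (1 + 0.040525)^4 − 1.
(1 + 0.040525)^4 ≈ 1.172223, so EAR ≈ 17.22226%.

17.22%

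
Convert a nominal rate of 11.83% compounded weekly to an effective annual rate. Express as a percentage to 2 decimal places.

EAR = (1 + 11.83%/52)^52 − 1 = (1 + 0.002275)^52 − 1.
(1 + 0.002275)^52 ≈ 1.125431, so EAR ≈ 12.54305%.

12.54%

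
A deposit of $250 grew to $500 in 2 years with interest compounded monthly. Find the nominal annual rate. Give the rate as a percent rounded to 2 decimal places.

35.16%

The 24-period growth factor is 500/250 = 2.
r/12 = 2^(1/24) − 1 ≈ 0.0293022, so r ≈ 12·0.0293022 = 35.16268%.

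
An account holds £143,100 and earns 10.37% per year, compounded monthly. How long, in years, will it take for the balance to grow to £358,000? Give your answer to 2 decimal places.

8.88 years

(1 + 0.00864167)^(12t) = 358,000/143,100 = 2.5017.
12t·ln(1 + 0.00864167) = ln(2.5017); 12t = 0.91699/0.00860454 ≈ 106.5704.
t ≈ 8.8809 years.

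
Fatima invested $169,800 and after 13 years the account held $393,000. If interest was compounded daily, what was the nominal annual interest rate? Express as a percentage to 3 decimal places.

The 4745-period growth factor is 393,000/169,800 = 2.31449.
r/365 = 2.31449^(1/4745) − 1 ≈ 0.000176873, so r ≈ 365·0.000176873 = 6.45587%.

6.456%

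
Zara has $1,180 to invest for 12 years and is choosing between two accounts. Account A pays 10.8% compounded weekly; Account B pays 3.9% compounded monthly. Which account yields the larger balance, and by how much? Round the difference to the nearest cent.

Account A growth factor: (1 + 0.108/52)^624 ≈ 3.6497403; balance ≈ 4,306.6936.
Account B growth factor: (1 + 0.00325)^144 ≈ 1.595586123; balance ≈ 1,882.7916.
Account A is larger by 2,423.9019.

Account A, by $2,423.90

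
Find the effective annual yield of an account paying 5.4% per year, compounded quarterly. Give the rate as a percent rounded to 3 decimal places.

One year is 4 periods at 0.0135 each: (1 + 0.0135)^4 ≈ 1.055103.
EAR = 1.055103 − 1 ≈ 5.51034%.

5.510%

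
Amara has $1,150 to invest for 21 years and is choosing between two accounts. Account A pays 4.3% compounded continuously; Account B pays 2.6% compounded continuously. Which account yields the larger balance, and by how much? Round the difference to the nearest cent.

A: e^(0.043·21) = e^0.903 ≈ 2.466993, so 1,150 × 2.466993 ≈ 2,837.0419.
B: e^(0.026·21) = e^0.546 ≈ 1.726333853, so 1,150 × 1.726333853 ≈ 1,985.2839.
Difference ≈ 851.7580 in favor of A.

Account A, by $851.76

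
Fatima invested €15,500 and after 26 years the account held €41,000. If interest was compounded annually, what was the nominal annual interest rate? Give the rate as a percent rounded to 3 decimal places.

The 26-period growth factor is 41,000/15,500 = 2.64516.
r = 2.64516^(1/26) − 1 ≈ 0.0381214, i.e. 3.81214%.

3.812%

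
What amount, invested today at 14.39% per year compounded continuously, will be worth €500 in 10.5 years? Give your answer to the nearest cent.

€110.35

P = A·e^(−rt) = 500·e^(−1.51095).
e^(−1.51095) ≈ 0.220700213, so P ≈ 110.3501.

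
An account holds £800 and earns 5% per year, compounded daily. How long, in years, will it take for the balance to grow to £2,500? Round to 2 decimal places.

22.79 years

(1 + 0.000136986)^(365t) = 2,500/800 = 3.125.
365t·ln(1 + 0.000136986) = ln(3.125); 365t = 1.1394/0.000136977 ≈ 8318.4400.
t ≈ 22.7902 years.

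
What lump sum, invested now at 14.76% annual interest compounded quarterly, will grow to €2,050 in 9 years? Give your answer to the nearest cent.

€556.19

Periodic rate = 14.76%/4 = 0.0369; 36 periods.
P = 2,050/(1 + 0.0369)^36 ≈ 2,050/3.685763638 ≈ 556.1941.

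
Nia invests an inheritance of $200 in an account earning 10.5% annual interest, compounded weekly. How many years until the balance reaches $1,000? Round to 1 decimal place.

(1 + 0.00201923)^(52t) = 1,000/200 = 5.
52t·ln(1 + 0.00201923) = ln(5); 52t = 1.6094/0.00201719 ≈ 797.8594.
t ≈ 15.3435 years.

15.3 years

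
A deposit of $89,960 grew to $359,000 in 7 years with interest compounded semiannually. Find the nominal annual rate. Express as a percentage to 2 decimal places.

(1 + r/2)^14 = 359,000/89,960 = 3.99066.
1 + r/2 = 3.99066^(1/14) ≈ 1.103905, so r/2 ≈ 0.103905.
r ≈ 2·0.103905 = 20.78104%.

20.78%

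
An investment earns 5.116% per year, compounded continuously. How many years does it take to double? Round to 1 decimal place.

13.5 years

e^(0.05116t) = 2, so 0.05116t = ln 2 ≈ 0.69315.
t ≈ 0.69315/0.05116 ≈ 13.5486.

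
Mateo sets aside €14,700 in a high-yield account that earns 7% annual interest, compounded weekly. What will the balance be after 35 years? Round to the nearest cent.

Growth factor = (1 + 0.07/52)^1820 ≈ 11.5692699415.
A ≈ 14,700 × 11.5692699415 ≈ 170,068.2681.

€170,068.27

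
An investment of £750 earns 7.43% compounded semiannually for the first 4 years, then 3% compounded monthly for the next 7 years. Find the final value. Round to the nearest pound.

£1,238

Phase 1: 750·(1 + 0.03715)^8 ≈ 1,004.1390.
Phase 2: 1,004.1390·(1 + 0.0025)^84 ≈ 1,238.4597.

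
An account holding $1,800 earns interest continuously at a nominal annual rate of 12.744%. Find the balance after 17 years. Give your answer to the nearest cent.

$15,709.52

A = P·e^(rt) = 1,800·e^(0.12744·17) = 1,800·e^2.16648.
e^2.16648 ≈ 8.7275090766, so A ≈ 15,709.5163.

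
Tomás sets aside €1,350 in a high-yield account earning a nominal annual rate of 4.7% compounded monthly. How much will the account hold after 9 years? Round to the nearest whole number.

€2,059

Periodic rate = 4.7%/12 = 0.00391667; periods = 12·9 = 108.
A = 1,350·(1 + 0.047/12)^108 ≈ 1,350·1.525273566 ≈ 2,059.1193.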